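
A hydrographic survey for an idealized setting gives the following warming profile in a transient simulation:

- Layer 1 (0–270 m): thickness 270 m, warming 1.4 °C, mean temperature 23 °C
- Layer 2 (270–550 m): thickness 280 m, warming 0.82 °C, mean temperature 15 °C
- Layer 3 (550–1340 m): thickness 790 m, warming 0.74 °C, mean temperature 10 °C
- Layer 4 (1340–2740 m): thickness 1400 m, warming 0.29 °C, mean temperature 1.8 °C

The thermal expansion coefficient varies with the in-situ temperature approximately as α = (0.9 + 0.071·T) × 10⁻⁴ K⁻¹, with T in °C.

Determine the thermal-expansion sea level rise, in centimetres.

27.7 cm of thermosteric rise

Layer 1: α = (0.9 + 0.071×23)×10⁻⁴ = 2.533×10⁻⁴ K⁻¹
Layer 2: α = (0.9 + 0.071×15)×10⁻⁴ = 1.965×10⁻⁴ K⁻¹
Layer 3: α = (0.9 + 0.071×10)×10⁻⁴ = 1.61×10⁻⁴ K⁻¹
Layer 4: α = (0.9 + 0.071×1.8)×10⁻⁴ = 1.0278×10⁻⁴ K⁻¹
Layer 1: 1.4 × 270 × 2.533×10⁻⁴ = 0.0957474 m
1.965×10⁻⁴ × 0.82 × 280 = 0.0451164 m
550–1340 m: 0.74 × 1.61×10⁻⁴ × 790 = 0.0941206 m
0.29 × 1400 × 1.0278×10⁻⁴ = 0.04172868 m
Δh = 0.0957474 + 0.0451164 + 0.0941206 + 0.04172868 = 0.27671308 m ≈ 27.7 cm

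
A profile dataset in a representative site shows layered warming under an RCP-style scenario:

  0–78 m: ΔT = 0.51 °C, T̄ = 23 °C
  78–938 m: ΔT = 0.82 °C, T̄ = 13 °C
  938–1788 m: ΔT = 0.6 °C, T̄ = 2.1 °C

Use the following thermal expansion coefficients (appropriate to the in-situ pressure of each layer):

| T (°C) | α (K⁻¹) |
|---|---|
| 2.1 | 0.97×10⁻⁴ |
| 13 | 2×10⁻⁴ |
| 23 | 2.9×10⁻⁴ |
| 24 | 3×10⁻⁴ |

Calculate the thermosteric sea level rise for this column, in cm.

Δh = 20.2 cm

Layer 1 at 23 °C → α = 2.9×10⁻⁴ K⁻¹
Layer 2 at 13 °C → α = 2×10⁻⁴ K⁻¹
Layer 3 at 2.1 °C → α = 0.97×10⁻⁴ K⁻¹
Layer 1: 0.51 × 2.9×10⁻⁴ × 78 = 0.0115362 m
78–938 m: 2×10⁻⁴ × 860 × 0.82 = 0.14104 m
Layer 3: 0.97×10⁻⁴ × 0.6 × 850 = 0.04947 m
Δh = 0.0115362 + 0.14104 + 0.04947 = 0.2020462 m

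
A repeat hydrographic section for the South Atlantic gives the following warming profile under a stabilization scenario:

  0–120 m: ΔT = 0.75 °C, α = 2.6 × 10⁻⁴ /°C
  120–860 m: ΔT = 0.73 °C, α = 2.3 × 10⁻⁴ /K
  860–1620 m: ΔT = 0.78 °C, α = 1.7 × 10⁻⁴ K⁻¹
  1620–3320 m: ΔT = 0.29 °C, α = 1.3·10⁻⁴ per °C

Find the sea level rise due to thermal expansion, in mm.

0.75 × 2.6×10⁻⁴ × 120 = 0.02340 m
120–860 m: 0.73 × 740 × 2.3×10⁻⁴ = 0.124246 m
1.7×10⁻⁴ × 0.78 × 760 = 0.100776 m
1620–3320 m: 1.3×10⁻⁴ × 1700 × 0.29 = 0.06409 m
Δh = 0.02340 + 0.124246 + 0.100776 + 0.06409 = 0.312512 m

310 mm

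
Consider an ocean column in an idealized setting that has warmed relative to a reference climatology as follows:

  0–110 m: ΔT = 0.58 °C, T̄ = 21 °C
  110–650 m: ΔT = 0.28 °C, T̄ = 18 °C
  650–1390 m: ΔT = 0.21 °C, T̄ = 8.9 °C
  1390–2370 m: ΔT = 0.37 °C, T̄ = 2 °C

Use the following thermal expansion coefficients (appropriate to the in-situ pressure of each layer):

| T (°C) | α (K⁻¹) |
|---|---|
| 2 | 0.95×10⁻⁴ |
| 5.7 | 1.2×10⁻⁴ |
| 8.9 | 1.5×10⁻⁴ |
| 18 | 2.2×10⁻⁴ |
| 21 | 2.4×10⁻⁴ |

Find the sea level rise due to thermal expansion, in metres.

Layer 1 at 21 °C → α = 2.4×10⁻⁴ K⁻¹
Layer 2 at 18 °C → α = 2.2×10⁻⁴ K⁻¹
Layer 3 at 8.9 °C → α = 1.5×10⁻⁴ K⁻¹
Layer 4 at 2 °C → α = 0.95×10⁻⁴ K⁻¹
0.58 × 2.4×10⁻⁴ × 110 = 0.015312 m
Layer 2: 0.28 × 2.2×10⁻⁴ × 540 = 0.033264 m
Layer 3: 0.21 × 740 × 1.5×10⁻⁴ = 0.02331 m
980 × 0.37 × 0.95×10⁻⁴ = 0.034447 m
Δh = 0.015312 + 0.033264 + 0.02331 + 0.034447 = 0.106333 m

Δh = 0.106 m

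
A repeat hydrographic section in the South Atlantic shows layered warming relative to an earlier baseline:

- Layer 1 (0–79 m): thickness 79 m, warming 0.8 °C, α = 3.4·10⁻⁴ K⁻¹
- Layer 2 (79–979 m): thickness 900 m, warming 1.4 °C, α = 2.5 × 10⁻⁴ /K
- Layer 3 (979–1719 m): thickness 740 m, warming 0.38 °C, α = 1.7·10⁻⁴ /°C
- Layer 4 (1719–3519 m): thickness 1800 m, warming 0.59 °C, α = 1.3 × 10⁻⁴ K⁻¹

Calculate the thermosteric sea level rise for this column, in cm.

52 cm of thermosteric rise

79 × 3.4×10⁻⁴ × 0.8 = 0.021488 m
1.4 × 2.5×10⁻⁴ × 900 = 0.31500 m
Layer 3: 740 × 1.7×10⁻⁴ × 0.38 = 0.047804 m
Layer 4: 1.3×10⁻⁴ × 1800 × 0.59 = 0.13806 m
Δh = 0.021488 + 0.31500 + 0.047804 + 0.13806 = 0.522352 m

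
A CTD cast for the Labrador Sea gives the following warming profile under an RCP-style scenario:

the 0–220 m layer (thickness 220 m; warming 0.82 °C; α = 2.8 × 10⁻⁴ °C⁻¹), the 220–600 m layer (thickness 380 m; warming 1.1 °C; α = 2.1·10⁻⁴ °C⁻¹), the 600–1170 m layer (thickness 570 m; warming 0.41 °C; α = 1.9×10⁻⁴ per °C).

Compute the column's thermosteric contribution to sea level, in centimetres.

0–220 m: 220 × 2.8×10⁻⁴ × 0.82 = 0.050512 m
Layer 2: 1.1 × 2.1×10⁻⁴ × 380 = 0.08778 m
1.9×10⁻⁴ × 570 × 0.41 = 0.044403 m
Δh = 0.050512 + 0.08778 + 0.044403 = 0.182695 m ≈ 18.3 cm

Δh = 18.3 cm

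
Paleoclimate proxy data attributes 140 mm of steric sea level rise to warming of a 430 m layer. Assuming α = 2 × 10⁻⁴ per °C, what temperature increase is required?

about 1.6 K

ΔT = Δh/(αH) = 0.14 / (2×10⁻⁴ × 430) ≈ 1.628 K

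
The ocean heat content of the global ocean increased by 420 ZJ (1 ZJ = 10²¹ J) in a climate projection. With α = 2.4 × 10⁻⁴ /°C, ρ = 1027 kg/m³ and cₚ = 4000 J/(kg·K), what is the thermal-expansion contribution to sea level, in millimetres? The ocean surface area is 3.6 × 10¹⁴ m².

68.2 mm

Per unit area: Q = 420×10²¹ / (3.6×10¹⁴) ≈ 1.167×10⁹ J/m²
Δh = αQ/(ρcₚ) = 2.4×10⁻⁴ × 1.167×10⁹ / (1027 × 4000) ≈ 0.068179 m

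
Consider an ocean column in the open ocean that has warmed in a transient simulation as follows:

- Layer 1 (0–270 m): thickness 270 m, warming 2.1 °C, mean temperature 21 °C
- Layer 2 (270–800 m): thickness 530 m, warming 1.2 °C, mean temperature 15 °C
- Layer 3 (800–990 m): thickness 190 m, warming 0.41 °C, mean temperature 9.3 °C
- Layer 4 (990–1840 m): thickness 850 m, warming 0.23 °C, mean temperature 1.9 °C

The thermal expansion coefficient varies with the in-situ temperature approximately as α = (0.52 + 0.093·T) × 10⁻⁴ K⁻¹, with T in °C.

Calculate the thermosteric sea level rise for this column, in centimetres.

Δh ≈ 29 cm

Layer 1: α = (0.52 + 0.093×21)×10⁻⁴ = 2.473×10⁻⁴ K⁻¹
Layer 2: α = (0.52 + 0.093×15)×10⁻⁴ = 1.915×10⁻⁴ K⁻¹
Layer 3: α = (0.52 + 0.093×9.3)×10⁻⁴ = 1.3849×10⁻⁴ K⁻¹
Layer 4: α = (0.52 + 0.093×1.9)×10⁻⁴ = 0.6967×10⁻⁴ K⁻¹
0–270 m: 2.1 × 270 × 2.473×10⁻⁴ = 0.1402191 m
270–800 m: 1.915×10⁻⁴ × 1.2 × 530 = 0.121794 m
Layer 3: 0.41 × 190 × 1.3849×10⁻⁴ = 0.010788371 m
990–1840 m: 0.23 × 850 × 0.6967×10⁻⁴ = 0.013620485 m
Δh = 0.1402191 + 0.121794 + 0.010788371 + 0.013620485 = 0.286421956 m ≈ 29 cm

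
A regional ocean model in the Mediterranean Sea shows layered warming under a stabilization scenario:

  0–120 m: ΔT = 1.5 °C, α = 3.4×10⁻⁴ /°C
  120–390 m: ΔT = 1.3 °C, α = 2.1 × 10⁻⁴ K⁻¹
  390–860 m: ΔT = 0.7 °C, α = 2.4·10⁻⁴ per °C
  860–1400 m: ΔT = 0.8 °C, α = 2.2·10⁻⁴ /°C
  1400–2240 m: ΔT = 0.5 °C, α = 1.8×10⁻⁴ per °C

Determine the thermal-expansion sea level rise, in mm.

Δh ≈ 380 mm

Layer 1: 3.4×10⁻⁴ × 120 × 1.5 = 0.06120 m
2.1×10⁻⁴ × 1.3 × 270 = 0.07371 m
390–860 m: 0.7 × 2.4×10⁻⁴ × 470 = 0.07896 m
0.8 × 2.2×10⁻⁴ × 540 = 0.09504 m
Layer 5: 840 × 0.5 × 1.8×10⁻⁴ = 0.07560 m
Δh = 0.06120 + 0.07371 + 0.07896 + 0.09504 + 0.07560 = 0.38451 m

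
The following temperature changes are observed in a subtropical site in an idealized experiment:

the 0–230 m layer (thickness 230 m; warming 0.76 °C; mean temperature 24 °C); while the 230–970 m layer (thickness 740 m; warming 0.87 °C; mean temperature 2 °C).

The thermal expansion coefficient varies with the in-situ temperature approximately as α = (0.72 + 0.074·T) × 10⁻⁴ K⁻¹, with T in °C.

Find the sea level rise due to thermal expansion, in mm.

99.5 mm of thermosteric rise

Layer 1: α = (0.72 + 0.074×24)×10⁻⁴ = 2.496×10⁻⁴ K⁻¹
Layer 2: α = (0.72 + 0.074×2)×10⁻⁴ = 0.868×10⁻⁴ K⁻¹
230 × 0.76 × 2.496×10⁻⁴ = 0.04363008 m
Layer 2: 0.868×10⁻⁴ × 0.87 × 740 = 0.05588184 m
Δh = 0.04363008 + 0.05588184 = 0.09951192 m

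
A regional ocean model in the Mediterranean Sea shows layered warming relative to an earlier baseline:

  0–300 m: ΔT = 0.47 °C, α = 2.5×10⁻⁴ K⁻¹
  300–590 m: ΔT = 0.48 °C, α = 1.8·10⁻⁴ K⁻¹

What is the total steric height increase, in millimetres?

Layer 1: 300 × 2.5×10⁻⁴ × 0.47 = 0.03525 m
Layer 2: 290 × 0.48 × 1.8×10⁻⁴ = 0.025056 m
Δh = 0.03525 + 0.025056 = 0.060306 m

Δh = 60 mm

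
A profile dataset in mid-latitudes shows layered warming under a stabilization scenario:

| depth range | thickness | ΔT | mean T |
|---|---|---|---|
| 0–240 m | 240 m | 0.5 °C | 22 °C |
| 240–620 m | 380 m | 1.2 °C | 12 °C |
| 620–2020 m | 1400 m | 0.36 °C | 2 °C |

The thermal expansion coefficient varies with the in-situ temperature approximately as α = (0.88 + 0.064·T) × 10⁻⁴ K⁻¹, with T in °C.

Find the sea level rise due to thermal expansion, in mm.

Layer 1: α = (0.88 + 0.064×22)×10⁻⁴ = 2.288×10⁻⁴ K⁻¹
Layer 2: α = (0.88 + 0.064×12)×10⁻⁴ = 1.648×10⁻⁴ K⁻¹
Layer 3: α = (0.88 + 0.064×2)×10⁻⁴ = 1.008×10⁻⁴ K⁻¹
2.288×10⁻⁴ × 0.5 × 240 = 0.027456 m
1.2 × 1.648×10⁻⁴ × 380 = 0.0751488 m
1400 × 0.36 × 1.008×10⁻⁴ = 0.0508032 m
Δh = 0.027456 + 0.0751488 + 0.0508032 = 0.153408 m ≈ 153 mm

about 153 mm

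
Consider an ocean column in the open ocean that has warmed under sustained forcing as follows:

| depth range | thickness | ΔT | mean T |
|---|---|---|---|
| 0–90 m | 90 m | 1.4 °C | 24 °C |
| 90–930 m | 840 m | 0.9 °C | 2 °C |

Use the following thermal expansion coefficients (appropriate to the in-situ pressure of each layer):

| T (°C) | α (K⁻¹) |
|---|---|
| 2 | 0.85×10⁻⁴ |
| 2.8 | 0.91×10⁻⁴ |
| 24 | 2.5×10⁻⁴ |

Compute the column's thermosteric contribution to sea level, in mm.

Δh = 95.8 mm

Layer 1 at 24 °C → α = 2.5×10⁻⁴ K⁻¹
Layer 2 at 2 °C → α = 0.85×10⁻⁴ K⁻¹
0–90 m: 1.4 × 90 × 2.5×10⁻⁴ = 0.03150 m
0.85×10⁻⁴ × 840 × 0.9 = 0.06426 m
Δh = 0.03150 + 0.06426 = 0.09576 m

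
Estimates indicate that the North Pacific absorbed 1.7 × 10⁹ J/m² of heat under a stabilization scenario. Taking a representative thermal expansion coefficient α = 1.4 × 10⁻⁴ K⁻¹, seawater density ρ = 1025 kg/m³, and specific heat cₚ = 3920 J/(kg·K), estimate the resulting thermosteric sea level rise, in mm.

59.2 mm of thermosteric rise

Δh = αQ/(ρcₚ) = 1.4×10⁻⁴ × 1.7×10⁹ / (1025 × 3920) ≈ 0.059233 m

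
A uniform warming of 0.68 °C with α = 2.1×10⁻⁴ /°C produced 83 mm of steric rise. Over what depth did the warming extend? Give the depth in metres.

H ≈ 581 m

H = Δh/(αΔT) = 0.083 / (2.1×10⁻⁴ × 0.68) ≈ 581.2 m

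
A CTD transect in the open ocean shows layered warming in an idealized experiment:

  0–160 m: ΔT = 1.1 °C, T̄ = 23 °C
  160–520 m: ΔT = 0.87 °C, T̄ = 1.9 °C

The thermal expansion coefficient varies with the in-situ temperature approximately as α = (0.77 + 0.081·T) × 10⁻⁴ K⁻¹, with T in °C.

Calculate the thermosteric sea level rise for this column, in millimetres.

Layer 1: α = (0.77 + 0.081×23)×10⁻⁴ = 2.633×10⁻⁴ K⁻¹
Layer 2: α = (0.77 + 0.081×1.9)×10⁻⁴ = 0.9239×10⁻⁴ K⁻¹
Layer 1: 160 × 1.1 × 2.633×10⁻⁴ = 0.0463408 m
Layer 2: 0.9239×10⁻⁴ × 0.87 × 360 = 0.028936548 m
Δh = 0.0463408 + 0.028936548 = 0.075277348 m ≈ 75 mm

75 mm of thermosteric rise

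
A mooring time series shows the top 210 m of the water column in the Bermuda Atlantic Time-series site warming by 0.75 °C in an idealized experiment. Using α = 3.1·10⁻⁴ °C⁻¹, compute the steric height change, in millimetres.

Δh = αΔT·H = 3.1×10⁻⁴ × 0.75 × 210 = 0.048825 m

Δh ≈ 48.8 mm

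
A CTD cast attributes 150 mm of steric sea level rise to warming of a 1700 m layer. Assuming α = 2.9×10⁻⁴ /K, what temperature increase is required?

ΔT = Δh/(αH) = 0.15 / (2.9×10⁻⁴ × 1700) ≈ 0.3043 °C

about 0.304 °C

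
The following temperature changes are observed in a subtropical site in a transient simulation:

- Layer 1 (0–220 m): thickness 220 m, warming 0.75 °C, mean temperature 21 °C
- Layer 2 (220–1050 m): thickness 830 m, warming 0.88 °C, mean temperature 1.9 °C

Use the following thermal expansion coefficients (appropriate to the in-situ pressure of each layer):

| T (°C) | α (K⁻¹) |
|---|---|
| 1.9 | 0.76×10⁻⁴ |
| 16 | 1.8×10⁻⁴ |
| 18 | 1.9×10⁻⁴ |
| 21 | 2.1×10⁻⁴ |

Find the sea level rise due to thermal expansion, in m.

Layer 1 at 21 °C → α = 2.1×10⁻⁴ K⁻¹
Layer 2 at 1.9 °C → α = 0.76×10⁻⁴ K⁻¹
0–220 m: 0.75 × 220 × 2.1×10⁻⁴ = 0.03465 m
220–1050 m: 830 × 0.88 × 0.76×10⁻⁴ = 0.0555104 m
Δh = 0.03465 + 0.0555104 = 0.0901604 m ≈ 0.0902 m

Δh = 0.0902 m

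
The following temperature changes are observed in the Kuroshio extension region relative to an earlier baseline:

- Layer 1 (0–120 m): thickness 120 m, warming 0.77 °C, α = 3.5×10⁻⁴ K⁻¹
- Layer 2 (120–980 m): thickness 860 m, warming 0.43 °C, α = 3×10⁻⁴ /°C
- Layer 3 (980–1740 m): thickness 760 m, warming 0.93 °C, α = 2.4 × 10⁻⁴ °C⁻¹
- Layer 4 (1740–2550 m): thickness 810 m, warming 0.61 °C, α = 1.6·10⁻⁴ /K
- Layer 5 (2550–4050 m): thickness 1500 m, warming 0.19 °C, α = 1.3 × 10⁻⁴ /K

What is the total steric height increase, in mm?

0–120 m: 0.77 × 120 × 3.5×10⁻⁴ = 0.03234 m
0.43 × 860 × 3×10⁻⁴ = 0.11094 m
980–1740 m: 2.4×10⁻⁴ × 0.93 × 760 = 0.169632 m
Layer 4: 810 × 1.6×10⁻⁴ × 0.61 = 0.079056 m
0.19 × 1500 × 1.3×10⁻⁴ = 0.03705 m
Δh = 0.03234 + 0.11094 + 0.169632 + 0.079056 + 0.03705 = 0.429018 m ≈ 429 mm

429 mm of thermosteric rise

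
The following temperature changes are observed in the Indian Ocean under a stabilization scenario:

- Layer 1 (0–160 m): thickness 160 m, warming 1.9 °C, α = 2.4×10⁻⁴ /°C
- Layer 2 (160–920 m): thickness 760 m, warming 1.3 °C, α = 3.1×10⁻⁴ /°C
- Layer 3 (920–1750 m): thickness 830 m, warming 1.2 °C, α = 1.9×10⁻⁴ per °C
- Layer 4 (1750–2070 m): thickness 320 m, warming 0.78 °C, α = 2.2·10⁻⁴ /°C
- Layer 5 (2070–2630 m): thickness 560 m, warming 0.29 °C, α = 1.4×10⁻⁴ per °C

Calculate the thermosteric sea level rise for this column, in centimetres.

Layer 1: 2.4×10⁻⁴ × 1.9 × 160 = 0.07296 m
Layer 2: 760 × 3.1×10⁻⁴ × 1.3 = 0.30628 m
1.2 × 1.9×10⁻⁴ × 830 = 0.18924 m
2.2×10⁻⁴ × 320 × 0.78 = 0.054912 m
Layer 5: 560 × 1.4×10⁻⁴ × 0.29 = 0.022736 m
Δh = 0.07296 + 0.30628 + 0.18924 + 0.054912 + 0.022736 = 0.646128 m ≈ 64.6 cm

Δh = 64.6 cm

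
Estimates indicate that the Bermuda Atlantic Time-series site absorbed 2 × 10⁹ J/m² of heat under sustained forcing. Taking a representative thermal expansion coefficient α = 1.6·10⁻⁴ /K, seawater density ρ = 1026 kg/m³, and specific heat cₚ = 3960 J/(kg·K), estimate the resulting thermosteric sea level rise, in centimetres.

Δh = αQ/(ρcₚ) = 1.6×10⁻⁴ × 2×10⁹ / (1026 × 3960) ≈ 0.07876 m

7.9 cm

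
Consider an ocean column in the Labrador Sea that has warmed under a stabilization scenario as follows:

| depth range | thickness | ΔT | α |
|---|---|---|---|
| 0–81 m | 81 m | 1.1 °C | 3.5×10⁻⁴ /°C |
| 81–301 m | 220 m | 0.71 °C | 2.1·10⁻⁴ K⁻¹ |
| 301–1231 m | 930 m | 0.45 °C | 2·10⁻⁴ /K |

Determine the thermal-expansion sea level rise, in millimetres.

0–81 m: 1.1 × 3.5×10⁻⁴ × 81 = 0.031185 m
81–301 m: 2.1×10⁻⁴ × 220 × 0.71 = 0.032802 m
301–1231 m: 930 × 2×10⁻⁴ × 0.45 = 0.08370 m
Δh = 0.031185 + 0.032802 + 0.08370 = 0.147687 m ≈ 150 mm

about 150 mm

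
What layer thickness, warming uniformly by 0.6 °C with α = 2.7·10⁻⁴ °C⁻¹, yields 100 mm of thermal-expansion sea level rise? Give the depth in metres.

H = Δh/(αΔT) = 0.1 / (2.7×10⁻⁴ × 0.6) ≈ 617.3 m

about 617 m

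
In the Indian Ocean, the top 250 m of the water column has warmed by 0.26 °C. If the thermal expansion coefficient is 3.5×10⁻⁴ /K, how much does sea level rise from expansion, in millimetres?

Δh = αΔT·H = 3.5×10⁻⁴ × 0.26 × 250 = 0.02275 m

22.8 mm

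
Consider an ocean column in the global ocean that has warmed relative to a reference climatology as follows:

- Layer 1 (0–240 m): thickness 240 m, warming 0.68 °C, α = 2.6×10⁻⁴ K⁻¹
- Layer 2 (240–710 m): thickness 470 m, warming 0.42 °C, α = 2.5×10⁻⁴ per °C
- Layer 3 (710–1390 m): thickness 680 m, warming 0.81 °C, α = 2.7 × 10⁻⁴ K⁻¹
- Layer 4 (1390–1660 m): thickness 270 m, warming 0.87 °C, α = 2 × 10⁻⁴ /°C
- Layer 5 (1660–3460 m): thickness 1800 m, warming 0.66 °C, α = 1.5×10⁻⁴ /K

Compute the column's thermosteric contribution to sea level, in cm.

0–240 m: 0.68 × 2.6×10⁻⁴ × 240 = 0.042432 m
Layer 2: 470 × 2.5×10⁻⁴ × 0.42 = 0.04935 m
Layer 3: 0.81 × 2.7×10⁻⁴ × 680 = 0.148716 m
270 × 2×10⁻⁴ × 0.87 = 0.04698 m
1660–3460 m: 1.5×10⁻⁴ × 1800 × 0.66 = 0.17820 m
Δh = 0.042432 + 0.04935 + 0.148716 + 0.04698 + 0.17820 = 0.465678 m ≈ 46.6 cm

about 46.6 cm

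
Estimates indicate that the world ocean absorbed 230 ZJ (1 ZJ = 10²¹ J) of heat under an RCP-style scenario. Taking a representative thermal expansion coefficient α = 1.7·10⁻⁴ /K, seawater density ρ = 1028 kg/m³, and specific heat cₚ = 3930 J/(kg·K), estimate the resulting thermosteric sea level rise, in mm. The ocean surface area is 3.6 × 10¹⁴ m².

Per unit area: Q = 230×10²¹ / (3.6×10¹⁴) ≈ 6.389×10⁸ J/m²
Δh = αQ/(ρcₚ) = 1.7×10⁻⁴ × 6.389×10⁸ / (1028 × 3930) ≈ 0.026884 m

27 mm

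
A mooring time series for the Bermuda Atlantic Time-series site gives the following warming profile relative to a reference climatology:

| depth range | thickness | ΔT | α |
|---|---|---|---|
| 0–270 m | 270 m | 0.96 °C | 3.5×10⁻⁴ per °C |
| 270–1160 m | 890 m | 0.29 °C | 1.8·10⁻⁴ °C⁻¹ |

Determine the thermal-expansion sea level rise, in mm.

Layer 1: 270 × 0.96 × 3.5×10⁻⁴ = 0.09072 m
890 × 0.29 × 1.8×10⁻⁴ = 0.046458 m
Δh = 0.09072 + 0.046458 = 0.137178 m

about 140 mm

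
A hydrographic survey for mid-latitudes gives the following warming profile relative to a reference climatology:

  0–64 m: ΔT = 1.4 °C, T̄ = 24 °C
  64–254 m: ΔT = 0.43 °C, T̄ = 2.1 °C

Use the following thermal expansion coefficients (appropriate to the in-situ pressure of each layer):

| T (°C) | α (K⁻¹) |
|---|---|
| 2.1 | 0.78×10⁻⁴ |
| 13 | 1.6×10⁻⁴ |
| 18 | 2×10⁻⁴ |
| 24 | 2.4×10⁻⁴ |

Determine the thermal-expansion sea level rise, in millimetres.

Δh = 27.9 mm

Layer 1 at 24 °C → α = 2.4×10⁻⁴ K⁻¹
Layer 2 at 2.1 °C → α = 0.78×10⁻⁴ K⁻¹
Layer 1: 1.4 × 64 × 2.4×10⁻⁴ = 0.021504 m
0.43 × 0.78×10⁻⁴ × 190 = 0.0063726 m
Δh = 0.021504 + 0.0063726 = 0.0278766 m ≈ 27.9 mm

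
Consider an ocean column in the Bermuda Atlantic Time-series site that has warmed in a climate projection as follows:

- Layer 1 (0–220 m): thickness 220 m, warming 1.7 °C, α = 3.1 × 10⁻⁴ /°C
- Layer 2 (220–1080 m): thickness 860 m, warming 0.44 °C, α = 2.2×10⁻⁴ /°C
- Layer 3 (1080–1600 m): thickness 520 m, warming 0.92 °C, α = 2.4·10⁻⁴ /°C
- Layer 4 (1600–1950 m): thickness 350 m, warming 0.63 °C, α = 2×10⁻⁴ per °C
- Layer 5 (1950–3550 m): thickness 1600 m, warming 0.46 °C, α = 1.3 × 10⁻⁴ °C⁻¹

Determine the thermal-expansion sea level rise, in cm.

0–220 m: 3.1×10⁻⁴ × 220 × 1.7 = 0.11594 m
0.44 × 2.2×10⁻⁴ × 860 = 0.083248 m
0.92 × 520 × 2.4×10⁻⁴ = 0.114816 m
Layer 4: 2×10⁻⁴ × 350 × 0.63 = 0.04410 m
1950–3550 m: 0.46 × 1.3×10⁻⁴ × 1600 = 0.09568 m
Δh = 0.11594 + 0.083248 + 0.114816 + 0.04410 + 0.09568 = 0.453784 m

45.4 cm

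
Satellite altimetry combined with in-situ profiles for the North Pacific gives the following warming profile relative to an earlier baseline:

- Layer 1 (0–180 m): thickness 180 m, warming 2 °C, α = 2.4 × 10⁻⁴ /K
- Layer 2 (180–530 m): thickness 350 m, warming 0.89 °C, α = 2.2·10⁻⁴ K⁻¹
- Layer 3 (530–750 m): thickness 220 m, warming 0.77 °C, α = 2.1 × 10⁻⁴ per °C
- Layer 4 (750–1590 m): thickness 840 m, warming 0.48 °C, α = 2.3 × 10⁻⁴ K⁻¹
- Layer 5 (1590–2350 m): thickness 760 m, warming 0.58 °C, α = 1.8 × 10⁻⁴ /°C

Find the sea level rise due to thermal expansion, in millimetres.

0–180 m: 2.4×10⁻⁴ × 2 × 180 = 0.08640 m
180–530 m: 350 × 2.2×10⁻⁴ × 0.89 = 0.06853 m
Layer 3: 2.1×10⁻⁴ × 0.77 × 220 = 0.035574 m
750–1590 m: 0.48 × 2.3×10⁻⁴ × 840 = 0.092736 m
Layer 5: 1.8×10⁻⁴ × 760 × 0.58 = 0.079344 m
Δh = 0.08640 + 0.06853 + 0.035574 + 0.092736 + 0.079344 = 0.362584 m

about 363 mm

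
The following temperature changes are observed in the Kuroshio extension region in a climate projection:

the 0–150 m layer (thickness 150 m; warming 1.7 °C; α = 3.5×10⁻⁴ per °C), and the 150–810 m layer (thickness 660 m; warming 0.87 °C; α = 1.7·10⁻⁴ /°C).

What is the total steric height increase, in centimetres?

Δh = 18.7 cm

Layer 1: 150 × 3.5×10⁻⁴ × 1.7 = 0.08925 m
1.7×10⁻⁴ × 660 × 0.87 = 0.097614 m
Δh = 0.08925 + 0.097614 = 0.186864 m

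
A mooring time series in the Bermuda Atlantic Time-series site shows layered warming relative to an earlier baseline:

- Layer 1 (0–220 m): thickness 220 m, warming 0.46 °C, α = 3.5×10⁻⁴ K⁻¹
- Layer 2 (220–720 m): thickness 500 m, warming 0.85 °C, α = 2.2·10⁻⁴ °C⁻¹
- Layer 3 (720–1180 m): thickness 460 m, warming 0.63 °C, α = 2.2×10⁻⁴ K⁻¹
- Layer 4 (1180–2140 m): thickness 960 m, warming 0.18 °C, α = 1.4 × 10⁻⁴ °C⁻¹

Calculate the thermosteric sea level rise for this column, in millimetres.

about 217 mm

Layer 1: 3.5×10⁻⁴ × 220 × 0.46 = 0.03542 m
500 × 0.85 × 2.2×10⁻⁴ = 0.09350 m
720–1180 m: 460 × 2.2×10⁻⁴ × 0.63 = 0.063756 m
Layer 4: 960 × 1.4×10⁻⁴ × 0.18 = 0.024192 m
Δh = 0.03542 + 0.09350 + 0.063756 + 0.024192 = 0.216868 m ≈ 217 mm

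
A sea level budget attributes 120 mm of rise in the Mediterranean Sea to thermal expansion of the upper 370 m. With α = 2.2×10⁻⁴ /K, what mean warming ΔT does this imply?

ΔT ≈ 1.47 °C

ΔT = Δh/(αH) = 0.12 / (2.2×10⁻⁴ × 370) ≈ 1.474 °C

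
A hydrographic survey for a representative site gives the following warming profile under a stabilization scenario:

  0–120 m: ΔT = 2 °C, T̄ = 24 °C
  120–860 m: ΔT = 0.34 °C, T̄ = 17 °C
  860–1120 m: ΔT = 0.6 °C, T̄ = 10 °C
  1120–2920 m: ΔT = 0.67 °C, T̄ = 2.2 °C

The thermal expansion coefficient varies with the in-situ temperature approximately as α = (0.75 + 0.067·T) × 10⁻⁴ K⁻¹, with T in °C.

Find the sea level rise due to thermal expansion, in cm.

Layer 1: α = (0.75 + 0.067×24)×10⁻⁴ = 2.358×10⁻⁴ K⁻¹
Layer 2: α = (0.75 + 0.067×17)×10⁻⁴ = 1.889×10⁻⁴ K⁻¹
Layer 3: α = (0.75 + 0.067×10)×10⁻⁴ = 1.42×10⁻⁴ K⁻¹
Layer 4: α = (0.75 + 0.067×2.2)×10⁻⁴ = 0.8974×10⁻⁴ K⁻¹
120 × 2.358×10⁻⁴ × 2 = 0.056592 m
0.34 × 740 × 1.889×10⁻⁴ = 0.04752724 m
Layer 3: 0.6 × 260 × 1.42×10⁻⁴ = 0.022152 m
Layer 4: 0.67 × 0.8974×10⁻⁴ × 1800 = 0.10822644 m
Δh = 0.056592 + 0.04752724 + 0.022152 + 0.10822644 = 0.23449768 m

about 23.4 cm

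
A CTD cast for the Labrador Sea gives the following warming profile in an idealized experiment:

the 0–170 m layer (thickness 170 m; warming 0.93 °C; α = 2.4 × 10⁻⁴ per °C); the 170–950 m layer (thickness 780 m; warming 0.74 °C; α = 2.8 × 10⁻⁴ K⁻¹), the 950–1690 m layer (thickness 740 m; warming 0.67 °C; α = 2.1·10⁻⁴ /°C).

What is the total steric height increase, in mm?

2.4×10⁻⁴ × 170 × 0.93 = 0.037944 m
Layer 2: 2.8×10⁻⁴ × 780 × 0.74 = 0.161616 m
0.67 × 2.1×10⁻⁴ × 740 = 0.104118 m
Δh = 0.037944 + 0.161616 + 0.104118 = 0.303678 m

Δh = 304 mm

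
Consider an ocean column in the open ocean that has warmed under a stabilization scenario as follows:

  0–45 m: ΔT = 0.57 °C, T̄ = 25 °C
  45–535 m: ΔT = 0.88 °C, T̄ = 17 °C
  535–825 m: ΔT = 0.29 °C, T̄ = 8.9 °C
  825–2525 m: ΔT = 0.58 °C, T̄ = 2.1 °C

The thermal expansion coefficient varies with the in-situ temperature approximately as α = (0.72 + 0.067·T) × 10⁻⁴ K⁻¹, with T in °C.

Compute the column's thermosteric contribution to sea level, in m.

about 0.182 m

Layer 1: α = (0.72 + 0.067×25)×10⁻⁴ = 2.395×10⁻⁴ K⁻¹
Layer 2: α = (0.72 + 0.067×17)×10⁻⁴ = 1.859×10⁻⁴ K⁻¹
Layer 3: α = (0.72 + 0.067×8.9)×10⁻⁴ = 1.3163×10⁻⁴ K⁻¹
Layer 4: α = (0.72 + 0.067×2.1)×10⁻⁴ = 0.8607×10⁻⁴ K⁻¹
Layer 1: 45 × 0.57 × 2.395×10⁻⁴ = 0.006143175 m
1.859×10⁻⁴ × 490 × 0.88 = 0.08016008 m
1.3163×10⁻⁴ × 290 × 0.29 = 0.011070083 m
0.8607×10⁻⁴ × 0.58 × 1700 = 0.08486502 m
Δh = 0.006143175 + 0.08016008 + 0.011070083 + 0.08486502 = 0.182238358 m ≈ 0.182 m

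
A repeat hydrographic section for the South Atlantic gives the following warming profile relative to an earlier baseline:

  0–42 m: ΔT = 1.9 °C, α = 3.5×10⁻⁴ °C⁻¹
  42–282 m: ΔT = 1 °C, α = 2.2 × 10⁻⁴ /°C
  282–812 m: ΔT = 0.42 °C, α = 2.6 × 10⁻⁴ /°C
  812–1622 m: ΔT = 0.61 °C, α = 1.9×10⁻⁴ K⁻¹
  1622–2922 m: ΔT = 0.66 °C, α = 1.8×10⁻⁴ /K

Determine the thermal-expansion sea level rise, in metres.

about 0.39 m

1.9 × 42 × 3.5×10⁻⁴ = 0.02793 m
Layer 2: 1 × 2.2×10⁻⁴ × 240 = 0.05280 m
530 × 2.6×10⁻⁴ × 0.42 = 0.057876 m
Layer 4: 810 × 1.9×10⁻⁴ × 0.61 = 0.093879 m
1.8×10⁻⁴ × 0.66 × 1300 = 0.15444 m
Δh = 0.02793 + 0.05280 + 0.057876 + 0.093879 + 0.15444 = 0.386925 m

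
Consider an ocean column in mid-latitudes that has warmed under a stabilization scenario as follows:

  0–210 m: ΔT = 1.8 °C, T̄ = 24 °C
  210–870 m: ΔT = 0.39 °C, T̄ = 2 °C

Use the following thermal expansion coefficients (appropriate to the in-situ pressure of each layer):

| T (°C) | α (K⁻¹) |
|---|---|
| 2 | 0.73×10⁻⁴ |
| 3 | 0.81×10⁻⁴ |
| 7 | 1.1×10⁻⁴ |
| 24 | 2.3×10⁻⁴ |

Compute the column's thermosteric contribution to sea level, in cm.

Δh = 10.6 cm

Layer 1 at 24 °C → α = 2.3×10⁻⁴ K⁻¹
Layer 2 at 2 °C → α = 0.73×10⁻⁴ K⁻¹
2.3×10⁻⁴ × 210 × 1.8 = 0.08694 m
0.73×10⁻⁴ × 0.39 × 660 = 0.0187902 m
Δh = 0.08694 + 0.0187902 = 0.1057302 m ≈ 10.6 cm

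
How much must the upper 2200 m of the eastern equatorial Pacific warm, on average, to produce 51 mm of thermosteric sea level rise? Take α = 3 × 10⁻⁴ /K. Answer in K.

ΔT ≈ 0.0773 K

ΔT = Δh/(αH) = 0.051 / (3×10⁻⁴ × 2200) ≈ 0.07727 K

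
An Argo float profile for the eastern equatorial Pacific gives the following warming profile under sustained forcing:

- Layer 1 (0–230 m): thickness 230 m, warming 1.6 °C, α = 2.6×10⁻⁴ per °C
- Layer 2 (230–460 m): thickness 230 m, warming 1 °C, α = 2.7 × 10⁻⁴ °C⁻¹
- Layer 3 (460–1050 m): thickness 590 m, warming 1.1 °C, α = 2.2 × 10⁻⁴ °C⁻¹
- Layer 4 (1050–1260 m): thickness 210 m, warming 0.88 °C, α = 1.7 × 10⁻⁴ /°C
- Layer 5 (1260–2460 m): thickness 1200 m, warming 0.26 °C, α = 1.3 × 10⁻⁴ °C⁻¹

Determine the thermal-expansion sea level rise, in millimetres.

0–230 m: 230 × 1.6 × 2.6×10⁻⁴ = 0.09568 m
230–460 m: 230 × 2.7×10⁻⁴ × 1 = 0.06210 m
Layer 3: 2.2×10⁻⁴ × 1.1 × 590 = 0.14278 m
Layer 4: 1.7×10⁻⁴ × 210 × 0.88 = 0.031416 m
Layer 5: 0.26 × 1.3×10⁻⁴ × 1200 = 0.04056 m
Δh = 0.09568 + 0.06210 + 0.14278 + 0.031416 + 0.04056 = 0.372536 m

about 373 mm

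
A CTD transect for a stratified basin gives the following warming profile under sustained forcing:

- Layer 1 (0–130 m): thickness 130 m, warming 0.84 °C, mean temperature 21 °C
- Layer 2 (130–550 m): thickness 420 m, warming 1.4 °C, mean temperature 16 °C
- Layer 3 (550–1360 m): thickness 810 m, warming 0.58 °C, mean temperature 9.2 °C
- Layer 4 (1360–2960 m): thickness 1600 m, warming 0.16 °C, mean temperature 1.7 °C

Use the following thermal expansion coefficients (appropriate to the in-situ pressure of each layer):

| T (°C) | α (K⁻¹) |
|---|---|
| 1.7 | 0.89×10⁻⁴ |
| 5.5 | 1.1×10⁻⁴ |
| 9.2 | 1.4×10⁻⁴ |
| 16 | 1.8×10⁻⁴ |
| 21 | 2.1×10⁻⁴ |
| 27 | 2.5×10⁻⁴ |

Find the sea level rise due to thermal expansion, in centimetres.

Layer 1 at 21 °C → α = 2.1×10⁻⁴ K⁻¹
Layer 2 at 16 °C → α = 1.8×10⁻⁴ K⁻¹
Layer 3 at 9.2 °C → α = 1.4×10⁻⁴ K⁻¹
Layer 4 at 1.7 °C → α = 0.89×10⁻⁴ K⁻¹
Layer 1: 0.84 × 2.1×10⁻⁴ × 130 = 0.022932 m
Layer 2: 1.4 × 1.8×10⁻⁴ × 420 = 0.10584 m
Layer 3: 0.58 × 1.4×10⁻⁴ × 810 = 0.065772 m
Layer 4: 0.89×10⁻⁴ × 1600 × 0.16 = 0.022784 m
Δh = 0.022932 + 0.10584 + 0.065772 + 0.022784 = 0.217328 m

21.7 cm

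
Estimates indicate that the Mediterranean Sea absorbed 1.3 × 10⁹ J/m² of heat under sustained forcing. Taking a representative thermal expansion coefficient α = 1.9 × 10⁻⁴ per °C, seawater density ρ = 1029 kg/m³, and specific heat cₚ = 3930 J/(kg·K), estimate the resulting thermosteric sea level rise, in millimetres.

Δh ≈ 61.1 mm

Δh = αQ/(ρcₚ) = 1.9×10⁻⁴ × 1.3×10⁹ / (1029 × 3930) ≈ 0.061079 m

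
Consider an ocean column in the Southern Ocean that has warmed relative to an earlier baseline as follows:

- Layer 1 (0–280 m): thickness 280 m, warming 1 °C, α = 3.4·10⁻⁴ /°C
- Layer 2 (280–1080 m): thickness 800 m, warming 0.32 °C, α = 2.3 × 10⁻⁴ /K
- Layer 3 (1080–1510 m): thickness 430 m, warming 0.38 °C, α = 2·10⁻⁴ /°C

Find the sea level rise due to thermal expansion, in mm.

1 × 280 × 3.4×10⁻⁴ = 0.09520 m
800 × 2.3×10⁻⁴ × 0.32 = 0.05888 m
1080–1510 m: 2×10⁻⁴ × 0.38 × 430 = 0.03268 m
Δh = 0.09520 + 0.05888 + 0.03268 = 0.18676 m

Δh ≈ 187 mm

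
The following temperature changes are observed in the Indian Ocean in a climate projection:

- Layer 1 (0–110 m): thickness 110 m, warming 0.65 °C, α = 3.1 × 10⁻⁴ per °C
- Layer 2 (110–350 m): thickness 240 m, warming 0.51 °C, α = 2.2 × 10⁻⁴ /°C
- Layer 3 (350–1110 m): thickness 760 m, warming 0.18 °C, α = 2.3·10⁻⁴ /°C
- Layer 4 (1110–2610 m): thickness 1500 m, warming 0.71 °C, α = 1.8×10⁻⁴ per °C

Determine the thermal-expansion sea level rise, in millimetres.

about 272 mm

Layer 1: 0.65 × 110 × 3.1×10⁻⁴ = 0.022165 m
0.51 × 2.2×10⁻⁴ × 240 = 0.026928 m
350–1110 m: 0.18 × 760 × 2.3×10⁻⁴ = 0.031464 m
1110–2610 m: 1500 × 0.71 × 1.8×10⁻⁴ = 0.19170 m
Δh = 0.022165 + 0.026928 + 0.031464 + 0.19170 = 0.272257 m ≈ 272 mm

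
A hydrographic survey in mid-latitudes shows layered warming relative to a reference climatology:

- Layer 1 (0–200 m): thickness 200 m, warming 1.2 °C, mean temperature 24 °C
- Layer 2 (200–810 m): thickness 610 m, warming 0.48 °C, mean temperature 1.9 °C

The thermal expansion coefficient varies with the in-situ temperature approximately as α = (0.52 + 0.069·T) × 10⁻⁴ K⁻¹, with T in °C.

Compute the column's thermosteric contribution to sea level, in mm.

71.3 mm

Layer 1: α = (0.52 + 0.069×24)×10⁻⁴ = 2.176×10⁻⁴ K⁻¹
Layer 2: α = (0.52 + 0.069×1.9)×10⁻⁴ = 0.6511×10⁻⁴ K⁻¹
0–200 m: 1.2 × 200 × 2.176×10⁻⁴ = 0.052224 m
0.6511×10⁻⁴ × 610 × 0.48 = 0.019064208 m
Δh = 0.052224 + 0.019064208 = 0.071288208 m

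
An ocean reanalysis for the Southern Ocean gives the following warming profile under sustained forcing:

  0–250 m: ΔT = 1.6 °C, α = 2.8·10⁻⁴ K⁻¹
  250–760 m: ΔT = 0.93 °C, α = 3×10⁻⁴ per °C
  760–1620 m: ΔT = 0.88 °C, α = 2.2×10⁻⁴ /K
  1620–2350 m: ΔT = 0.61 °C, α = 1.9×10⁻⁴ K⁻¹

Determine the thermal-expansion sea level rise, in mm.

Δh ≈ 510 mm

Layer 1: 1.6 × 250 × 2.8×10⁻⁴ = 0.11200 m
250–760 m: 3×10⁻⁴ × 0.93 × 510 = 0.14229 m
760–1620 m: 860 × 2.2×10⁻⁴ × 0.88 = 0.166496 m
1620–2350 m: 1.9×10⁻⁴ × 730 × 0.61 = 0.084607 m
Δh = 0.11200 + 0.14229 + 0.166496 + 0.084607 = 0.505393 m ≈ 510 mm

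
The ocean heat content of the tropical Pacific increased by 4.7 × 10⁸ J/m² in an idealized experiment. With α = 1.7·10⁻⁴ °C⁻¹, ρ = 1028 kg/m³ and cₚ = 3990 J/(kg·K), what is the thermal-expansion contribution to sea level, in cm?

Δh = αQ/(ρcₚ) = 1.7×10⁻⁴ × 4.7×10⁸ / (1028 × 3990) ≈ 0.01948 m

Δh ≈ 1.95 cm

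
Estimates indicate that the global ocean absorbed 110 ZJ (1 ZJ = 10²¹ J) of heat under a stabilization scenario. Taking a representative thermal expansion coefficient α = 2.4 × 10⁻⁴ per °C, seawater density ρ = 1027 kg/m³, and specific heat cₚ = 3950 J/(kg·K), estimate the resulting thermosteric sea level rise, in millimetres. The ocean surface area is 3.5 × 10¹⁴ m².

Per unit area: Q = 110×10²¹ / (3.5×10¹⁴) ≈ 3.143×10⁸ J/m²
Δh = αQ/(ρcₚ) = 2.4×10⁻⁴ × 3.143×10⁸ / (1027 × 3950) ≈ 0.018595 m

19 mm of thermosteric rise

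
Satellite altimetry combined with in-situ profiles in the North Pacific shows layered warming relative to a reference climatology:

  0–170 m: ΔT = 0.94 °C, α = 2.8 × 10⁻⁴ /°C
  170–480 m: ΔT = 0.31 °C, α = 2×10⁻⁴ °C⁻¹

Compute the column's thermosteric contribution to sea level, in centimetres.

0–170 m: 170 × 0.94 × 2.8×10⁻⁴ = 0.044744 m
Layer 2: 2×10⁻⁴ × 0.31 × 310 = 0.01922 m
Δh = 0.044744 + 0.01922 = 0.063964 m

about 6.40 cm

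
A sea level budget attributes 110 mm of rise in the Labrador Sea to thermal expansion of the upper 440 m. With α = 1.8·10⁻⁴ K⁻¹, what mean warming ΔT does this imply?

ΔT = Δh/(αH) = 0.11 / (1.8×10⁻⁴ × 440) ≈ 1.389 K

about 1.4 K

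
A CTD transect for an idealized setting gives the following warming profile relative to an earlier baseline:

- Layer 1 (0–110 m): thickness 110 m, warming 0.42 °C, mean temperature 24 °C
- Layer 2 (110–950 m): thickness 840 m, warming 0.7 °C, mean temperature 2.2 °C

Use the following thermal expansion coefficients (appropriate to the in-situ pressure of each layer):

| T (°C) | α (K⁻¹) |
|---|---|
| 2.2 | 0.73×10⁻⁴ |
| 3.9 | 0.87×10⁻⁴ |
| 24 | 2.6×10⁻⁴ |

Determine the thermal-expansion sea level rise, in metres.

0.0549 m

Layer 1 at 24 °C → α = 2.6×10⁻⁴ K⁻¹
Layer 2 at 2.2 °C → α = 0.73×10⁻⁴ K⁻¹
Layer 1: 0.42 × 110 × 2.6×10⁻⁴ = 0.012012 m
Layer 2: 840 × 0.7 × 0.73×10⁻⁴ = 0.042924 m
Δh = 0.012012 + 0.042924 = 0.054936 m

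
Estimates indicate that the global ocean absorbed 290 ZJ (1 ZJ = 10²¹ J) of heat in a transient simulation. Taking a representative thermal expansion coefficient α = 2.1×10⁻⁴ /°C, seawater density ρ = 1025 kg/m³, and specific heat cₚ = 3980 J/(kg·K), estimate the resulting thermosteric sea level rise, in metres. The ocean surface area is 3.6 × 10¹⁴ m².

Δh = 0.0415 m

Per unit area: Q = 290×10²¹ / (3.6×10¹⁴) ≈ 8.056×10⁸ J/m²
Δh = αQ/(ρcₚ) = 2.1×10⁻⁴ × 8.056×10⁸ / (1025 × 3980) ≈ 0.04147 m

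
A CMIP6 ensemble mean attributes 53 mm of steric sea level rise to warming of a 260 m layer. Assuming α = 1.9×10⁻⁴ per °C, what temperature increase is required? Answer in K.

1.07 K

ΔT = Δh/(αH) = 0.053 / (1.9×10⁻⁴ × 260) ≈ 1.073 K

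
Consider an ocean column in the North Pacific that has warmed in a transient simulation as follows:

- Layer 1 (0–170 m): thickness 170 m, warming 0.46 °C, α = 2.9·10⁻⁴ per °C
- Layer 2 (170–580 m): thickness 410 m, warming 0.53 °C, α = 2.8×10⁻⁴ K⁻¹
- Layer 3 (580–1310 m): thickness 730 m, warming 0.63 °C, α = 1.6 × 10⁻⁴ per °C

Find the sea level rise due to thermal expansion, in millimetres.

Δh = 157 mm

Layer 1: 2.9×10⁻⁴ × 170 × 0.46 = 0.022678 m
0.53 × 410 × 2.8×10⁻⁴ = 0.060844 m
580–1310 m: 1.6×10⁻⁴ × 730 × 0.63 = 0.073584 m
Δh = 0.022678 + 0.060844 + 0.073584 = 0.157106 m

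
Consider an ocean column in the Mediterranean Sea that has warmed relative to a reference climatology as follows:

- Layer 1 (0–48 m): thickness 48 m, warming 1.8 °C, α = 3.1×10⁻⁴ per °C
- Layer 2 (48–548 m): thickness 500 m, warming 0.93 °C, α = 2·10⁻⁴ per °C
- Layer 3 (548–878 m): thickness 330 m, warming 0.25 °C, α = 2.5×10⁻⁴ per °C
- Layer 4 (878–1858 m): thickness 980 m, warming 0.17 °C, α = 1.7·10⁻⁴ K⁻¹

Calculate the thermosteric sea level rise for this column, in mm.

0–48 m: 48 × 1.8 × 3.1×10⁻⁴ = 0.026784 m
500 × 0.93 × 2×10⁻⁴ = 0.09300 m
0.25 × 330 × 2.5×10⁻⁴ = 0.020625 m
Layer 4: 1.7×10⁻⁴ × 0.17 × 980 = 0.028322 m
Δh = 0.026784 + 0.09300 + 0.020625 + 0.028322 = 0.168731 m ≈ 169 mm

about 169 mm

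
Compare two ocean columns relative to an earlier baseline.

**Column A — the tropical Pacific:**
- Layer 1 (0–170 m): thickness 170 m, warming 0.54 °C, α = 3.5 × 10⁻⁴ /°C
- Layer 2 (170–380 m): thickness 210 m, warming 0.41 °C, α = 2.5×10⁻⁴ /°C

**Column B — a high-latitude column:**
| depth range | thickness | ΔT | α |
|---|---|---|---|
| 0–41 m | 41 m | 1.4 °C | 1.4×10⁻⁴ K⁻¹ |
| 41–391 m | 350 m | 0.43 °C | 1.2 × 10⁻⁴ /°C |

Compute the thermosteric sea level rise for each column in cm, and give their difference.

A: 5.4 cm; B: 2.6 cm; difference 2.8 cm

A 0–170 m: 3.5×10⁻⁴ × 170 × 0.54 = 0.03213 m
A 170–380 m: 210 × 0.41 × 2.5×10⁻⁴ = 0.021525 m
A total: 0.053655 m
B Layer 1: 1.4 × 41 × 1.4×10⁻⁴ = 0.008036 m
B 41–391 m: 1.2×10⁻⁴ × 350 × 0.43 = 0.01806 m
B total: 0.026096 m
Difference: 0.053655 − 0.026096 = 0.027559 m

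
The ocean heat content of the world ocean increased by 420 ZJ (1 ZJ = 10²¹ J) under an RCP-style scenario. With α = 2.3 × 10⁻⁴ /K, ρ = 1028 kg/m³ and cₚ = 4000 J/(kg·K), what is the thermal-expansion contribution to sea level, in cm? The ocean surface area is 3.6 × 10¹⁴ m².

Per unit area: Q = 420×10²¹ / (3.6×10¹⁴) ≈ 1.167×10⁹ J/m²
Δh = αQ/(ρcₚ) = 2.3×10⁻⁴ × 1.167×10⁹ / (1028 × 4000) ≈ 0.065275 m

Δh ≈ 6.53 cm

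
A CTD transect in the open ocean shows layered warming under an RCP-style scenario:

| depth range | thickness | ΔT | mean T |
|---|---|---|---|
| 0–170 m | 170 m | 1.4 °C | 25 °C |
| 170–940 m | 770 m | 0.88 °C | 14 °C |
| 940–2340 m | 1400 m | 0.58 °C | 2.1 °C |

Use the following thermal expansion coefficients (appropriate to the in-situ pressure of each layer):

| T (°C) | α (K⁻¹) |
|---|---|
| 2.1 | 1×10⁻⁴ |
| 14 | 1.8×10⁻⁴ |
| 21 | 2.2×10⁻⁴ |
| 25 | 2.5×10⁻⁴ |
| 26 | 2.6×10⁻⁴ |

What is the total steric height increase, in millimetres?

263 mm

Layer 1 at 25 °C → α = 2.5×10⁻⁴ K⁻¹
Layer 2 at 14 °C → α = 1.8×10⁻⁴ K⁻¹
Layer 3 at 2.1 °C → α = 1×10⁻⁴ K⁻¹
2.5×10⁻⁴ × 1.4 × 170 = 0.05950 m
170–940 m: 1.8×10⁻⁴ × 0.88 × 770 = 0.121968 m
940–2340 m: 1×10⁻⁴ × 0.58 × 1400 = 0.08120 m
Δh = 0.05950 + 0.121968 + 0.08120 = 0.262668 m ≈ 263 mm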